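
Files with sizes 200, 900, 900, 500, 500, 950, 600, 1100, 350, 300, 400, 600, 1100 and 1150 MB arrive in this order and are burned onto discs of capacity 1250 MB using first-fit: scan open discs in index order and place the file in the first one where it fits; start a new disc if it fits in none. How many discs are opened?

  200 → disc 1 (new)  [load 200/1250]
  900 → disc 1  [load 1100/1250]
  900 → disc 2 (new)  [load 900/1250]
  500 → disc 3 (new)  [load 500/1250]
  500 → disc 3  [load 1000/1250]
  950 → disc 4 (new)  [load 950/1250]
  600 → disc 5 (new)  [load 600/1250]
  1100 → disc 6 (new)  [load 1100/1250]
  350 → disc 2  [load 1250/1250]
  300 → disc 4  [load 1250/1250]
  400 → disc 5  [load 1000/1250]
  600 → disc 7 (new)  [load 600/1250]
  1100 → disc 8 (new)  [load 1100/1250]
  1150 → disc 9 (new)  [load 1150/1250]
9 discs opened.

9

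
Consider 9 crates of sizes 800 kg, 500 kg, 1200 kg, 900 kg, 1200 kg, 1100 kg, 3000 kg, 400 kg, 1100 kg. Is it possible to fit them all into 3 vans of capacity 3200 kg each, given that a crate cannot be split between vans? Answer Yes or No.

No

Total = 10200 kg; ⌈10200/3200⌉ = 4.
At least 4 vans are required, but only 3 are allowed.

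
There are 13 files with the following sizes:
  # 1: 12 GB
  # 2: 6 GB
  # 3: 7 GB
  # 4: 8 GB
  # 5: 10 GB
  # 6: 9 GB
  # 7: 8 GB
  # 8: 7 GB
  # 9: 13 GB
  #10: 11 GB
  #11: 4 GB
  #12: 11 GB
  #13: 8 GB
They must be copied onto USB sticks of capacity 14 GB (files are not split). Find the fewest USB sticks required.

Total = 13 + 12 + 11 + 11 + 10 + 9 + 8 + 8 + 8 + 7 + 7 + 6 + 4 = 114 GB.
Lower bound: ⌈114/14⌉ = 9 USB sticks.
A packing using 10 USB sticks:
  USB stick 1: 13 = 13
  USB stick 2: 12 = 12
  USB stick 3: 11 = 11
  USB stick 4: 11 = 11
  USB stick 5: 10 + 4 = 14
  USB stick 6: 9 = 9
  USB stick 7: 8 + 6 = 14
  USB stick 8: 8 = 8
  USB stick 9: 8 = 8
  USB stick 10: 7 + 7 = 14
No arrangement into 9 USB sticks stays within capacity, so 10 is optimal.

10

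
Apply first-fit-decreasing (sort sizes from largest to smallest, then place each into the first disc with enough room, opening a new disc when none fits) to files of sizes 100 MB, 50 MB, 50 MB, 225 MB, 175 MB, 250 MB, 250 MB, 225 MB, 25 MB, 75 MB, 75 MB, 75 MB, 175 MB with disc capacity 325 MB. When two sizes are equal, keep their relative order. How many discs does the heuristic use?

Sorted descending: 250, 250, 225, 225, 175, 175, 100, 75, 75, 75, 50, 50, 25.
  250 → disc 1 (new)  [load 250/325]
  250 → disc 2 (new)  [load 250/325]
  225 → disc 3 (new)  [load 225/325]
  225 → disc 4 (new)  [load 225/325]
  175 → disc 5 (new)  [load 175/325]
  175 → disc 6 (new)  [load 175/325]
  100 → disc 3  [load 325/325]
  75 → disc 1  [load 325/325]
  75 → disc 2  [load 325/325]
  75 → disc 4  [load 300/325]
  50 → disc 5  [load 225/325]
  50 → disc 5  [load 275/325]
  25 → disc 4  [load 325/325]
6 discs opened.

6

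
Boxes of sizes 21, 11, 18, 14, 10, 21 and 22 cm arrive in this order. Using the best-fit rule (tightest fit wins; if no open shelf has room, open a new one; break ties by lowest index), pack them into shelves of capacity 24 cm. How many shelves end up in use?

  21 → shelf 1 (new)  [load 21/24]
  11 → shelf 2 (new)  [load 11/24]
  18 → shelf 3 (new)  [load 18/24]
  14 → shelf 4 (new)  [load 14/24]
  10 → shelf 4  [load 24/24]
  21 → shelf 5 (new)  [load 21/24]
  22 → shelf 6 (new)  [load 22/24]
6 shelves opened.

6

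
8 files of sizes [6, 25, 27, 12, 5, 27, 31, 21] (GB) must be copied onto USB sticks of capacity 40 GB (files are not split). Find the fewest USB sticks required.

5

Total = 31 + 27 + 27 + 25 + 21 + 12 + 6 + 5 = 154 GB.
Lower bound: ⌈154/40⌉ = 4 USB sticks.
Also, 5 files each exceed 20 GB, and no two of those can share a USB stick, so at least 5 USB sticks are needed.
A packing using 5 USB sticks:
  USB stick 1: 31 + 6 = 37
  USB stick 2: 27 + 12 = 39
  USB stick 3: 27 + 5 = 32
  USB stick 4: 25 = 25
  USB stick 5: 21 = 21
This matches the lower bound, so 5 is optimal.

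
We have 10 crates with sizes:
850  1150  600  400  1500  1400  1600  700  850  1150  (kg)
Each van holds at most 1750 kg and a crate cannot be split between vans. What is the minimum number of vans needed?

Total = 1600 + 1500 + 1400 + 1150 + 1150 + 850 + 850 + 700 + 600 + 400 = 10200 kg.
Lower bound: ⌈10200/1750⌉ = 6 vans.
A packing using 7 vans:
  van 1: 1600 = 1600
  van 2: 1500 = 1500
  van 3: 1400 = 1400
  van 4: 1150 + 600 = 1750
  van 5: 1150 + 400 = 1550
  van 6: 850 + 850 = 1700
  van 7: 700 = 700
No arrangement into 6 vans stays within capacity, so 7 is optimal.

7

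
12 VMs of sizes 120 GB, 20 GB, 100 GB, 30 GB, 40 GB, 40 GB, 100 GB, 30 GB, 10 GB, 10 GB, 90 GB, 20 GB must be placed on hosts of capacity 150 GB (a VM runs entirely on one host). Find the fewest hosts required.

Total = 120 + 100 + 100 + 90 + 40 + 40 + 30 + 30 + 20 + 20 + 10 + 10 = 610 GB.
Lower bound: ⌈610/150⌉ = 5 hosts.
A packing using 5 hosts:
  host 1: 120 + 30 = 150
  host 2: 100 + 40 + 10 = 150
  host 3: 100 + 40 + 10 = 150
  host 4: 90 + 30 + 20 = 140
  host 5: 20 = 20
This matches the lower bound, so 5 is optimal.

5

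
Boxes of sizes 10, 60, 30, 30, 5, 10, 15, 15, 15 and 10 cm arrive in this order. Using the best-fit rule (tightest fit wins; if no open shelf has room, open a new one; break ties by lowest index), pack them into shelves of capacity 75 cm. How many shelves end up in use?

  10 → shelf 1 (new)  [load 10/75]
  60 → shelf 1  [load 70/75]
  30 → shelf 2 (new)  [load 30/75]
  30 → shelf 2  [load 60/75]
  5 → shelf 1  [load 75/75]
  10 → shelf 2  [load 70/75]
  15 → shelf 3 (new)  [load 15/75]
  15 → shelf 3  [load 30/75]
  15 → shelf 3  [load 45/75]
  10 → shelf 3  [load 55/75]
3 shelves opened.

3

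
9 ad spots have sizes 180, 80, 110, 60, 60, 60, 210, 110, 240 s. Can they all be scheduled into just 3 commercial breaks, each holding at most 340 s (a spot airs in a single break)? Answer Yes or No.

No

Total = 1110 s; ⌈1110/340⌉ = 4.
At least 4 commercial breaks are required, but only 3 are allowed.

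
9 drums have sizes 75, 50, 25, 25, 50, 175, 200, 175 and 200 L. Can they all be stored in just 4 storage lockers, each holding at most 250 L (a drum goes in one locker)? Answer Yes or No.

Yes

A valid assignment using 4 storage lockers:
  locker 1: 200 + 50 = 250
  locker 2: 200 + 50 = 250
  locker 3: 175 + 75 = 250
  locker 4: 175 + 25 + 25 = 225
Every load is within 250 L, so 4 storage lockers suffice.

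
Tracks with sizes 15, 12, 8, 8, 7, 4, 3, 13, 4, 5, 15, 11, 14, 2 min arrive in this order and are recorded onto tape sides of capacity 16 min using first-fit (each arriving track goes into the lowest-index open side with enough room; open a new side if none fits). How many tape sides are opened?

8

  15 → side 1 (new)  [load 15/16]
  12 → side 2 (new)  [load 12/16]
  8 → side 3 (new)  [load 8/16]
  8 → side 3  [load 16/16]
  7 → side 4 (new)  [load 7/16]
  4 → side 2  [load 16/16]
  3 → side 4  [load 10/16]
  13 → side 5 (new)  [load 13/16]
  4 → side 4  [load 14/16]
  5 → side 6 (new)  [load 5/16]
  15 → side 7 (new)  [load 15/16]
  11 → side 6  [load 16/16]
  14 → side 8 (new)  [load 14/16]
  2 → side 4  [load 16/16]
8 tape sides opened.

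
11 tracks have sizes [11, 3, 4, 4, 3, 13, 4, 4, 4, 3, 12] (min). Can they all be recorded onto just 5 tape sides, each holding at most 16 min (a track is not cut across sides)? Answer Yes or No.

Yes

A valid assignment using 5 tape sides:
  side 1: 13 + 3 = 16
  side 2: 12 + 4 = 16
  side 3: 11 + 4 = 15
  side 4: 4 + 4 + 4 + 3 = 15
  side 5: 3 = 3
Every load is within 16 min, so 5 tape sides suffice.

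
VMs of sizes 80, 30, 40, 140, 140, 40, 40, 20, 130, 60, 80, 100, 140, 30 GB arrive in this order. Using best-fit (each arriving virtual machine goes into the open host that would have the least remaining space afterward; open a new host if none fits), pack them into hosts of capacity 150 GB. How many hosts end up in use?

8

  80 → host 1 (new)  [load 80/150]
  30 → host 1  [load 110/150]
  40 → host 1  [load 150/150]
  140 → host 2 (new)  [load 140/150]
  140 → host 3 (new)  [load 140/150]
  40 → host 4 (new)  [load 40/150]
  40 → host 4  [load 80/150]
  20 → host 4  [load 100/150]
  130 → host 5 (new)  [load 130/150]
  60 → host 6 (new)  [load 60/150]
  80 → host 6  [load 140/150]
  100 → host 7 (new)  [load 100/150]
  140 → host 8 (new)  [load 140/150]
  30 → host 4  [load 130/150]
8 hosts opened.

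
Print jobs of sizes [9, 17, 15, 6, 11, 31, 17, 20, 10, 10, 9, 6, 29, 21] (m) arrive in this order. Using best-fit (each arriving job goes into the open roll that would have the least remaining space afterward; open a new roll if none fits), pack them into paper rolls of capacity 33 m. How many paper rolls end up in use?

7

  9 → roll 1 (new)  [load 9/33]
  17 → roll 1  [load 26/33]
  15 → roll 2 (new)  [load 15/33]
  6 → roll 1  [load 32/33]
  11 → roll 2  [load 26/33]
  31 → roll 3 (new)  [load 31/33]
  17 → roll 4 (new)  [load 17/33]
  20 → roll 5 (new)  [load 20/33]
  10 → roll 5  [load 30/33]
  10 → roll 4  [load 27/33]
  9 → roll 6 (new)  [load 9/33]
  6 → roll 4  [load 33/33]
  29 → roll 7 (new)  [load 29/33]
  21 → roll 6  [load 30/33]
7 paper rolls opened.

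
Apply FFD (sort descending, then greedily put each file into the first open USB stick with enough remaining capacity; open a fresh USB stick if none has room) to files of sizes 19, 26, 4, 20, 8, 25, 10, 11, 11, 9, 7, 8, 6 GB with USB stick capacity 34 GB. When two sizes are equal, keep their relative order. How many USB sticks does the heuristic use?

Sorted descending: 26, 25, 20, 19, 11, 11, 10, 9, 8, 8, 7, 6, 4.
  26 → USB stick 1 (new)  [load 26/34]
  25 → USB stick 2 (new)  [load 25/34]
  20 → USB stick 3 (new)  [load 20/34]
  19 → USB stick 4 (new)  [load 19/34]
  11 → USB stick 3  [load 31/34]
  11 → USB stick 4  [load 30/34]
  10 → USB stick 5 (new)  [load 10/34]
  9 → USB stick 2  [load 34/34]
  8 → USB stick 1  [load 34/34]
  8 → USB stick 5  [load 18/34]
  7 → USB stick 5  [load 25/34]
  6 → USB stick 5  [load 31/34]
  4 → USB stick 4  [load 34/34]
5 USB sticks opened.

5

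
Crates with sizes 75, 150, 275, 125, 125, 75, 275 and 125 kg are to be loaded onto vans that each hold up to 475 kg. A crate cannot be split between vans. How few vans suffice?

Total = 275 + 275 + 150 + 125 + 125 + 125 + 75 + 75 = 1225 kg.
Lower bound: ⌈1225/475⌉ = 3 vans.
A packing using 3 vans:
  van 1: 275 + 150 = 425
  van 2: 275 + 125 + 75 = 475
  van 3: 125 + 125 + 75 = 325
This matches the lower bound, so 3 is optimal.

3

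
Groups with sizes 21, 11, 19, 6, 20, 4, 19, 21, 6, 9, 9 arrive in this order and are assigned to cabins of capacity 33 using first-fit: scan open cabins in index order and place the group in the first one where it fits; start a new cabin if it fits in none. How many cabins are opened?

  21 → cabin 1 (new)  [load 21/33]
  11 → cabin 1  [load 32/33]
  19 → cabin 2 (new)  [load 19/33]
  6 → cabin 2  [load 25/33]
  20 → cabin 3 (new)  [load 20/33]
  4 → cabin 2  [load 29/33]
  19 → cabin 4 (new)  [load 19/33]
  21 → cabin 5 (new)  [load 21/33]
  6 → cabin 3  [load 26/33]
  9 → cabin 4  [load 28/33]
  9 → cabin 5  [load 30/33]
5 cabins opened.

5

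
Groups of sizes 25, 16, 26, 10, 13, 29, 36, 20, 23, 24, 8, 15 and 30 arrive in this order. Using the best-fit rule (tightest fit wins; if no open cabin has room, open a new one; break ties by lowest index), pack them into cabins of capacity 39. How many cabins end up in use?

8

  25 → cabin 1 (new)  [load 25/39]
  16 → cabin 2 (new)  [load 16/39]
  26 → cabin 3 (new)  [load 26/39]
  10 → cabin 3  [load 36/39]
  13 → cabin 1  [load 38/39]
  29 → cabin 4 (new)  [load 29/39]
  36 → cabin 5 (new)  [load 36/39]
  20 → cabin 2  [load 36/39]
  23 → cabin 6 (new)  [load 23/39]
  24 → cabin 7 (new)  [load 24/39]
  8 → cabin 4  [load 37/39]
  15 → cabin 7  [load 39/39]
  30 → cabin 8 (new)  [load 30/39]
8 cabins opened.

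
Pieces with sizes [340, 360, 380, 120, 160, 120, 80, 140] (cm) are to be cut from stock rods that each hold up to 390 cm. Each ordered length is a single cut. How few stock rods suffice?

5

Total = 380 + 360 + 340 + 160 + 140 + 120 + 120 + 80 = 1700 cm.
Lower bound: ⌈1700/390⌉ = 5 stock rods.
A packing using 5 stock rods:
  stock rod 1: 380 = 380
  stock rod 2: 360 = 360
  stock rod 3: 340 = 340
  stock rod 4: 160 + 140 + 80 = 380
  stock rod 5: 120 + 120 = 240
This matches the lower bound, so 5 is optimal.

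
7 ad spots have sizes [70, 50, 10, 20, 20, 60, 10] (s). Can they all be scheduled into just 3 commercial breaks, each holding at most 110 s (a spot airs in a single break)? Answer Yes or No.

A valid assignment using 3 commercial breaks:
  break 1: 70 + 20 + 20 = 110
  break 2: 60 + 50 = 110
  break 3: 10 + 10 = 20
Every load is within 110 s, so 3 commercial breaks suffice.

Yes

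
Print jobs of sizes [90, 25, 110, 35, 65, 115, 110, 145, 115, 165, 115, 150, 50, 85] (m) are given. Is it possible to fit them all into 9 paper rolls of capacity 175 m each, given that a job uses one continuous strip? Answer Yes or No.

A valid assignment using 9 paper rolls:
  roll 1: 165 = 165
  roll 2: 150 + 25 = 175
  roll 3: 145 = 145
  roll 4: 115 + 50 = 165
  roll 5: 115 + 35 = 150
  roll 6: 115 = 115
  roll 7: 110 + 65 = 175
  roll 8: 110 = 110
  roll 9: 90 + 85 = 175
Every load is within 175 m, so 9 paper rolls suffice.

Yes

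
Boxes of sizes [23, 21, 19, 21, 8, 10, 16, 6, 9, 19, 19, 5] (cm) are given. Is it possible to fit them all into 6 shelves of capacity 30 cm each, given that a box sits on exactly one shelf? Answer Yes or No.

No

Total = 176 cm; ⌈176/30⌉ = 6.
7 boxes each exceed half the capacity and cannot share a shelf, forcing at least 7 shelves.
At least 7 shelves are required, but only 6 are allowed.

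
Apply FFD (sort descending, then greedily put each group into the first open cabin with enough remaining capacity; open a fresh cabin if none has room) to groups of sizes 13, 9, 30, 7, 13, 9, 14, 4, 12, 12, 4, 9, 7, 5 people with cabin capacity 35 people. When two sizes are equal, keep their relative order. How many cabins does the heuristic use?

Sorted descending: 30, 14, 13, 13, 12, 12, 9, 9, 9, 7, 7, 5, 4, 4.
  30 → cabin 1 (new)  [load 30/35]
  14 → cabin 2 (new)  [load 14/35]
  13 → cabin 2  [load 27/35]
  13 → cabin 3 (new)  [load 13/35]
  12 → cabin 3  [load 25/35]
  12 → cabin 4 (new)  [load 12/35]
  9 → cabin 3  [load 34/35]
  9 → cabin 4  [load 21/35]
  9 → cabin 4  [load 30/35]
  7 → cabin 2  [load 34/35]
  7 → cabin 5 (new)  [load 7/35]
  5 → cabin 1  [load 35/35]
  4 → cabin 4  [load 34/35]
  4 → cabin 5  [load 11/35]
5 cabins opened.

5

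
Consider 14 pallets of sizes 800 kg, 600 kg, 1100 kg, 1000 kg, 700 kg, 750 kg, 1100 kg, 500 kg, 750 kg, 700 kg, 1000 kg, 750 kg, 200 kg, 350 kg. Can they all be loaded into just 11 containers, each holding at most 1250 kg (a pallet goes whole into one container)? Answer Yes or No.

A valid assignment using 11 containers:
  container 1: 1100 = 1100
  container 2: 1100 = 1100
  container 3: 1000 + 200 = 1200
  container 4: 1000 = 1000
  container 5: 800 + 350 = 1150
  container 6: 750 + 500 = 1250
  container 7: 750 = 750
  container 8: 750 = 750
  container 9: 700 = 700
  container 10: 700 = 700
  container 11: 600 = 600
Every load is within 1250 kg, so 11 containers suffice.

Yes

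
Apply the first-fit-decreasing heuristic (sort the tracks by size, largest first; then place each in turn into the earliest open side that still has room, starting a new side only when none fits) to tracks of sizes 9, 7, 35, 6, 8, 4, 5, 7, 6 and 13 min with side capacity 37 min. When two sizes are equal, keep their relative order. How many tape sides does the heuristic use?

3

Sorted descending: 35, 13, 9, 8, 7, 7, 6, 6, 5, 4.
  35 → side 1 (new)  [load 35/37]
  13 → side 2 (new)  [load 13/37]
  9 → side 2  [load 22/37]
  8 → side 2  [load 30/37]
  7 → side 2  [load 37/37]
  7 → side 3 (new)  [load 7/37]
  6 → side 3  [load 13/37]
  6 → side 3  [load 19/37]
  5 → side 3  [load 24/37]
  4 → side 3  [load 28/37]
3 tape sides opened.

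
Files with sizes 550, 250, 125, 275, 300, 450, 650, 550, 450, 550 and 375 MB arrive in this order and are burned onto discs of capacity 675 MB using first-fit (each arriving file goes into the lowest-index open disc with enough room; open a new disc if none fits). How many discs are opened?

8

  550 → disc 1 (new)  [load 550/675]
  250 → disc 2 (new)  [load 250/675]
  125 → disc 1  [load 675/675]
  275 → disc 2  [load 525/675]
  300 → disc 3 (new)  [load 300/675]
  450 → disc 4 (new)  [load 450/675]
  650 → disc 5 (new)  [load 650/675]
  550 → disc 6 (new)  [load 550/675]
  450 → disc 7 (new)  [load 450/675]
  550 → disc 8 (new)  [load 550/675]
  375 → disc 3  [load 675/675]
8 discs opened.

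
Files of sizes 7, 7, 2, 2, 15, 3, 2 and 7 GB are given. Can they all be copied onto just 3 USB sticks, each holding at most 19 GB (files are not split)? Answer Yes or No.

Yes

A valid assignment using 3 USB sticks:
  USB stick 1: 15 + 3 = 18
  USB stick 2: 7 + 7 + 2 + 2 = 18
  USB stick 3: 7 + 2 = 9
Every load is within 19 GB, so 3 USB sticks suffice.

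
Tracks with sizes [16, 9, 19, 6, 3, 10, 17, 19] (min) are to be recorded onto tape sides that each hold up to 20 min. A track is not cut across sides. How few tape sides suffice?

Total = 19 + 19 + 17 + 16 + 10 + 9 + 6 + 3 = 99 min.
Lower bound: ⌈99/20⌉ = 5 tape sides.
A packing using 6 tape sides:
  side 1: 19 = 19
  side 2: 19 = 19
  side 3: 17 + 3 = 20
  side 4: 16 = 16
  side 5: 10 + 9 = 19
  side 6: 6 = 6
No arrangement into 5 tape sides stays within capacity, so 6 is optimal.

6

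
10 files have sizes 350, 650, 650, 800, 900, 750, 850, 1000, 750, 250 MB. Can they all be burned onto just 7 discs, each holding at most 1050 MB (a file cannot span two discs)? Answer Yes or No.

Total = 6950 MB; ⌈6950/1050⌉ = 7.
8 files each exceed half the capacity and cannot share a disc, forcing at least 8 discs.
At least 8 discs are required, but only 7 are allowed.

No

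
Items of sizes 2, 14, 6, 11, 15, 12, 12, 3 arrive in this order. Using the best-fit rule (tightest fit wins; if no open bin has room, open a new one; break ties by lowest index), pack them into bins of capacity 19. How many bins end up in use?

  2 → bin 1 (new)  [load 2/19]
  14 → bin 1  [load 16/19]
  6 → bin 2 (new)  [load 6/19]
  11 → bin 2  [load 17/19]
  15 → bin 3 (new)  [load 15/19]
  12 → bin 4 (new)  [load 12/19]
  12 → bin 5 (new)  [load 12/19]
  3 → bin 1  [load 19/19]
5 bins opened.

5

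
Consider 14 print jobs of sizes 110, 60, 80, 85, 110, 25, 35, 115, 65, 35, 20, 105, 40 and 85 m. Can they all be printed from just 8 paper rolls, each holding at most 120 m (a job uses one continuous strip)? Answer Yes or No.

No

Total = 970 m; ⌈970/120⌉ = 9.
At least 9 paper rolls are required, but only 8 are allowed.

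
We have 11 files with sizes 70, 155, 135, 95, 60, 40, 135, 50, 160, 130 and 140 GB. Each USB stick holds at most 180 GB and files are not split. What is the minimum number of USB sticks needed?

Total = 160 + 155 + 140 + 135 + 135 + 130 + 95 + 70 + 60 + 50 + 40 = 1170 GB.
Lower bound: ⌈1170/180⌉ = 7 USB sticks.
A packing using 8 USB sticks:
  USB stick 1: 160 = 160
  USB stick 2: 155 = 155
  USB stick 3: 140 + 40 = 180
  USB stick 4: 135 = 135
  USB stick 5: 135 = 135
  USB stick 6: 130 + 50 = 180
  USB stick 7: 95 + 70 = 165
  USB stick 8: 60 = 60
No arrangement into 7 USB sticks stays within capacity, so 8 is optimal.

8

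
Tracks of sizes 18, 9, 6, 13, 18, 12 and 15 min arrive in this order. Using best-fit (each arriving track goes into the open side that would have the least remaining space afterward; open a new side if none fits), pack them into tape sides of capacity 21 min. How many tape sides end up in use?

6

  18 → side 1 (new)  [load 18/21]
  9 → side 2 (new)  [load 9/21]
  6 → side 2  [load 15/21]
  13 → side 3 (new)  [load 13/21]
  18 → side 4 (new)  [load 18/21]
  12 → side 5 (new)  [load 12/21]
  15 → side 6 (new)  [load 15/21]
6 tape sides opened.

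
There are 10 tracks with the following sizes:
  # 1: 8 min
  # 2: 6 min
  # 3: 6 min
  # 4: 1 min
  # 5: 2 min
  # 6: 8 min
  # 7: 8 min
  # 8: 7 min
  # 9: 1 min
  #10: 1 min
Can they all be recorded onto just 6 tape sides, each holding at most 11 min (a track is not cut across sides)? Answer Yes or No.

Yes

A valid assignment using 6 tape sides:
  side 1: 8 + 2 + 1 = 11
  side 2: 8 + 1 + 1 = 10
  side 3: 8 = 8
  side 4: 7 = 7
  side 5: 6 = 6
  side 6: 6 = 6
Every load is within 11 min, so 6 tape sides suffice.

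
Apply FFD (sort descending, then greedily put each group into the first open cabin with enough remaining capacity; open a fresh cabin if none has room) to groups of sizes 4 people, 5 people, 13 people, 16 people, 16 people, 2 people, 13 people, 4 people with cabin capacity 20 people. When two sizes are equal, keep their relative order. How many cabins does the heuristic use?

4

Sorted descending: 16, 16, 13, 13, 5, 4, 4, 2.
  16 → cabin 1 (new)  [load 16/20]
  16 → cabin 2 (new)  [load 16/20]
  13 → cabin 3 (new)  [load 13/20]
  13 → cabin 4 (new)  [load 13/20]
  5 → cabin 3  [load 18/20]
  4 → cabin 1  [load 20/20]
  4 → cabin 2  [load 20/20]
  2 → cabin 3  [load 20/20]
4 cabins opened.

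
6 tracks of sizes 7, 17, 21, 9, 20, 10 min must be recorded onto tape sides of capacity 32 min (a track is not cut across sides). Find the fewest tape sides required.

Total = 21 + 20 + 17 + 10 + 9 + 7 = 84 min.
Lower bound: ⌈84/32⌉ = 3 tape sides.
A packing using 3 tape sides:
  side 1: 21 + 10 = 31
  side 2: 20 + 9 = 29
  side 3: 17 + 7 = 24
This matches the lower bound, so 3 is optimal.

3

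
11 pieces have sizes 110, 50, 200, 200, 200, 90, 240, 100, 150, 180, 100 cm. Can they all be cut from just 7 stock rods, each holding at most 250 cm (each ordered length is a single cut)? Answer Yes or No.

Total = 1620 cm; ⌈1620/250⌉ = 7.
The bound of 7 does not rule out 7, but exhaustive search shows no assignment into 7 stock rods of capacity 250 cm exists — the minimum is 8.

No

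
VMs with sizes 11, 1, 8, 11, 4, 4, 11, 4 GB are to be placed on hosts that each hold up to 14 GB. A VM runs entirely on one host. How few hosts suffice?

5

Total = 11 + 11 + 11 + 8 + 4 + 4 + 4 + 1 = 54 GB.
Lower bound: ⌈54/14⌉ = 4 hosts.
A packing using 5 hosts:
  host 1: 11 + 1 = 12
  host 2: 11 = 11
  host 3: 11 = 11
  host 4: 8 + 4 = 12
  host 5: 4 + 4 = 8
No arrangement into 4 hosts stays within capacity, so 5 is optimal.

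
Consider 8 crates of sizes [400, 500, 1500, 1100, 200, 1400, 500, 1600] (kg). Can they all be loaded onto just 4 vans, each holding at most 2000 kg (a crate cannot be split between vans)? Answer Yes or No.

Yes

A valid assignment using 4 vans:
  van 1: 1600 + 400 = 2000
  van 2: 1500 + 500 = 2000
  van 3: 1400 + 500 = 1900
  van 4: 1100 + 200 = 1300
Every load is within 2000 kg, so 4 vans suffice.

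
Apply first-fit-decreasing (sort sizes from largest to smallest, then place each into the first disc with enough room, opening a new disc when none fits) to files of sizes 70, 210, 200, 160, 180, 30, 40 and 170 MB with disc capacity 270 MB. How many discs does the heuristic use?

5

Sorted descending: 210, 200, 180, 170, 160, 70, 40, 30.
  210 → disc 1 (new)  [load 210/270]
  200 → disc 2 (new)  [load 200/270]
  180 → disc 3 (new)  [load 180/270]
  170 → disc 4 (new)  [load 170/270]
  160 → disc 5 (new)  [load 160/270]
  70 → disc 2  [load 270/270]
  40 → disc 1  [load 250/270]
  30 → disc 3  [load 210/270]
5 discs opened.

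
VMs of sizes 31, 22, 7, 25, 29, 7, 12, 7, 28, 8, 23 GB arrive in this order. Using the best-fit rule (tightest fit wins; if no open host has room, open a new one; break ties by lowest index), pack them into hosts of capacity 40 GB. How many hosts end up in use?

  31 → host 1 (new)  [load 31/40]
  22 → host 2 (new)  [load 22/40]
  7 → host 1  [load 38/40]
  25 → host 3 (new)  [load 25/40]
  29 → host 4 (new)  [load 29/40]
  7 → host 4  [load 36/40]
  12 → host 3  [load 37/40]
  7 → host 2  [load 29/40]
  28 → host 5 (new)  [load 28/40]
  8 → host 2  [load 37/40]
  23 → host 6 (new)  [load 23/40]
6 hosts opened.

6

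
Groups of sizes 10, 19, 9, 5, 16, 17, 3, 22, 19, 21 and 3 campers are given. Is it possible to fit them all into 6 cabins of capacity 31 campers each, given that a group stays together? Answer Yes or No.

A valid assignment using 6 cabins:
  cabin 1: 22 + 9 = 31
  cabin 2: 21 + 10 = 31
  cabin 3: 19 + 5 + 3 + 3 = 30
  cabin 4: 19 = 19
  cabin 5: 17 = 17
  cabin 6: 16 = 16
Every load is within 31 campers, so 6 cabins suffice.

Yes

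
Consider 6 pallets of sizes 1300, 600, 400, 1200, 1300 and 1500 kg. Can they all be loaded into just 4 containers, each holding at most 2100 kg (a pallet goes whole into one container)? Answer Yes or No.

Yes

A valid assignment using 4 containers:
  container 1: 1500 + 600 = 2100
  container 2: 1300 + 400 = 1700
  container 3: 1300 = 1300
  container 4: 1200 = 1200
Every load is within 2100 kg, so 4 containers suffice.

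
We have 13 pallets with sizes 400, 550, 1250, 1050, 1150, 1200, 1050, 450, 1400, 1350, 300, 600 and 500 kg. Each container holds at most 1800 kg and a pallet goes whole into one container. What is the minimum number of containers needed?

7

Total = 1400 + 1350 + 1250 + 1200 + 1150 + 1050 + 1050 + 600 + 550 + 500 + 450 + 400 + 300 = 11250 kg.
Lower bound: ⌈11250/1800⌉ = 7 containers.
A packing using 7 containers:
  container 1: 1400 + 400 = 1800
  container 2: 1350 + 450 = 1800
  container 3: 1250 + 550 = 1800
  container 4: 1200 + 600 = 1800
  container 5: 1150 + 500 = 1650
  container 6: 1050 + 300 = 1350
  container 7: 1050 = 1050
This matches the lower bound, so 7 is optimal.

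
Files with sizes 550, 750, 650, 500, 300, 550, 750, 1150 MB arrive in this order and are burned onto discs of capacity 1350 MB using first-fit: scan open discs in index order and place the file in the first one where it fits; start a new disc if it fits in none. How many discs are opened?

  550 → disc 1 (new)  [load 550/1350]
  750 → disc 1  [load 1300/1350]
  650 → disc 2 (new)  [load 650/1350]
  500 → disc 2  [load 1150/1350]
  300 → disc 3 (new)  [load 300/1350]
  550 → disc 3  [load 850/1350]
  750 → disc 4 (new)  [load 750/1350]
  1150 → disc 5 (new)  [load 1150/1350]
5 discs opened.

5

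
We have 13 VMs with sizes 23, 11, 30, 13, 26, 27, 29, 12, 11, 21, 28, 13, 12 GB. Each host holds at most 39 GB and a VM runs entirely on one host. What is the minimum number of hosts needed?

Total = 30 + 29 + 28 + 27 + 26 + 23 + 21 + 13 + 13 + 12 + 12 + 11 + 11 = 256 GB.
Lower bound: ⌈256/39⌉ = 7 hosts.
A packing using 8 hosts:
  host 1: 30 = 30
  host 2: 29 = 29
  host 3: 28 + 11 = 39
  host 4: 27 + 12 = 39
  host 5: 26 + 13 = 39
  host 6: 23 + 13 = 36
  host 7: 21 + 12 = 33
  host 8: 11 = 11
No arrangement into 7 hosts stays within capacity, so 8 is optimal.

8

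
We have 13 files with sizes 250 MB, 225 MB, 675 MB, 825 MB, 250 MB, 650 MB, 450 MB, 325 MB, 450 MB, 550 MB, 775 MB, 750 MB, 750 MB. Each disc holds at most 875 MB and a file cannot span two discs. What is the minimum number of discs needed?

9

Total = 825 + 775 + 750 + 750 + 675 + 650 + 550 + 450 + 450 + 325 + 250 + 250 + 225 = 6925 MB.
Lower bound: ⌈6925/875⌉ = 8 discs.
Also, 9 files each exceed 875/2 MB, and no two of those can share a disc, so at least 9 discs are needed.
A packing using 9 discs:
  disc 1: 825 = 825
  disc 2: 775 = 775
  disc 3: 750 = 750
  disc 4: 750 = 750
  disc 5: 675 = 675
  disc 6: 650 + 225 = 875
  disc 7: 550 + 325 = 875
  disc 8: 450 + 250 = 700
  disc 9: 450 + 250 = 700
This matches the lower bound, so 9 is optimal.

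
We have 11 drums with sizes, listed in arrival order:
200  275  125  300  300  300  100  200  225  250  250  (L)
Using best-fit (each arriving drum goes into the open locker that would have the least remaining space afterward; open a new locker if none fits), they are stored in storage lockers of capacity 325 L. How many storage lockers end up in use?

  200 → locker 1 (new)  [load 200/325]
  275 → locker 2 (new)  [load 275/325]
  125 → locker 1  [load 325/325]
  300 → locker 3 (new)  [load 300/325]
  300 → locker 4 (new)  [load 300/325]
  300 → locker 5 (new)  [load 300/325]
  100 → locker 6 (new)  [load 100/325]
  200 → locker 6  [load 300/325]
  225 → locker 7 (new)  [load 225/325]
  250 → locker 8 (new)  [load 250/325]
  250 → locker 9 (new)  [load 250/325]
9 storage lockers opened.

9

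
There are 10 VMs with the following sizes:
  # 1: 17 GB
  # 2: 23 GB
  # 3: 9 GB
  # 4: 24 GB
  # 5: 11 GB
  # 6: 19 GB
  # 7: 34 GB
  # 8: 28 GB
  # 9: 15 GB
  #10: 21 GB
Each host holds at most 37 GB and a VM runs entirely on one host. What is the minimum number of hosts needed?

Total = 34 + 28 + 24 + 23 + 21 + 19 + 17 + 15 + 11 + 9 = 201 GB.
Lower bound: ⌈201/37⌉ = 6 hosts.
A packing using 6 hosts:
  host 1: 34 = 34
  host 2: 28 + 9 = 37
  host 3: 24 + 11 = 35
  host 4: 23 = 23
  host 5: 21 + 15 = 36
  host 6: 19 + 17 = 36
This matches the lower bound, so 6 is optimal.

6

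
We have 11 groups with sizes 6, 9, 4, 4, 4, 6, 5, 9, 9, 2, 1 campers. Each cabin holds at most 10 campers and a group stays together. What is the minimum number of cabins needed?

Total = 9 + 9 + 9 + 6 + 6 + 5 + 4 + 4 + 4 + 2 + 1 = 59 campers.
Lower bound: ⌈59/10⌉ = 6 cabins.
A packing using 7 cabins:
  cabin 1: 9 + 1 = 10
  cabin 2: 9 = 9
  cabin 3: 9 = 9
  cabin 4: 6 + 4 = 10
  cabin 5: 6 + 4 = 10
  cabin 6: 5 + 4 = 9
  cabin 7: 2 = 2
No arrangement into 6 cabins stays within capacity, so 7 is optimal.

7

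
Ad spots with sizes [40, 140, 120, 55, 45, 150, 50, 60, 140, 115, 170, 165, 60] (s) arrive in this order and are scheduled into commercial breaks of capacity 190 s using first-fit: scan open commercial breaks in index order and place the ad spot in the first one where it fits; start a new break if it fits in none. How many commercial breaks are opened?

  40 → break 1 (new)  [load 40/190]
  140 → break 1  [load 180/190]
  120 → break 2 (new)  [load 120/190]
  55 → break 2  [load 175/190]
  45 → break 3 (new)  [load 45/190]
  150 → break 4 (new)  [load 150/190]
  50 → break 3  [load 95/190]
  60 → break 3  [load 155/190]
  140 → break 5 (new)  [load 140/190]
  115 → break 6 (new)  [load 115/190]
  170 → break 7 (new)  [load 170/190]
  165 → break 8 (new)  [load 165/190]
  60 → break 6  [load 175/190]
8 commercial breaks opened.

8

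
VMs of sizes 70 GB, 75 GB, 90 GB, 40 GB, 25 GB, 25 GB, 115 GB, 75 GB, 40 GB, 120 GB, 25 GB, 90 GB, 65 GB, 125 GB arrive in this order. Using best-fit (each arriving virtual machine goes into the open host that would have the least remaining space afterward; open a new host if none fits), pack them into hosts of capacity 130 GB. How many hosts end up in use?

  70 → host 1 (new)  [load 70/130]
  75 → host 2 (new)  [load 75/130]
  90 → host 3 (new)  [load 90/130]
  40 → host 3  [load 130/130]
  25 → host 2  [load 100/130]
  25 → host 2  [load 125/130]
  115 → host 4 (new)  [load 115/130]
  75 → host 5 (new)  [load 75/130]
  40 → host 5  [load 115/130]
  120 → host 6 (new)  [load 120/130]
  25 → host 1  [load 95/130]
  90 → host 7 (new)  [load 90/130]
  65 → host 8 (new)  [load 65/130]
  125 → host 9 (new)  [load 125/130]
9 hosts opened.

9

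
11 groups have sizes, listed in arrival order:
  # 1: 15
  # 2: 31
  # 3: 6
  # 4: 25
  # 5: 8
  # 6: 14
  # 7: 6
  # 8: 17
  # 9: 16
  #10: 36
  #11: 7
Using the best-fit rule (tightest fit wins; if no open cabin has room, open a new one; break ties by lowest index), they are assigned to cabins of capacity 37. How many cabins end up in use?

  15 → cabin 1 (new)  [load 15/37]
  31 → cabin 2 (new)  [load 31/37]
  6 → cabin 2  [load 37/37]
  25 → cabin 3 (new)  [load 25/37]
  8 → cabin 3  [load 33/37]
  14 → cabin 1  [load 29/37]
  6 → cabin 1  [load 35/37]
  17 → cabin 4 (new)  [load 17/37]
  16 → cabin 4  [load 33/37]
  36 → cabin 5 (new)  [load 36/37]
  7 → cabin 6 (new)  [load 7/37]
6 cabins opened.

6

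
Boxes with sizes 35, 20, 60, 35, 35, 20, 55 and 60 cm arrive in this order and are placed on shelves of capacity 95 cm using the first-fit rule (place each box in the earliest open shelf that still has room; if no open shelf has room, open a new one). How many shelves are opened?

4

  35 → shelf 1 (new)  [load 35/95]
  20 → shelf 1  [load 55/95]
  60 → shelf 2 (new)  [load 60/95]
  35 → shelf 1  [load 90/95]
  35 → shelf 2  [load 95/95]
  20 → shelf 3 (new)  [load 20/95]
  55 → shelf 3  [load 75/95]
  60 → shelf 4 (new)  [load 60/95]
4 shelves opened.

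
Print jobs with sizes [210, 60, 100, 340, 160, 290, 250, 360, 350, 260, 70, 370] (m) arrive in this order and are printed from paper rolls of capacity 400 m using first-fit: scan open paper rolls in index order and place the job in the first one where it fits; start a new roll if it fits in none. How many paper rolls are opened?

9

  210 → roll 1 (new)  [load 210/400]
  60 → roll 1  [load 270/400]
  100 → roll 1  [load 370/400]
  340 → roll 2 (new)  [load 340/400]
  160 → roll 3 (new)  [load 160/400]
  290 → roll 4 (new)  [load 290/400]
  250 → roll 5 (new)  [load 250/400]
  360 → roll 6 (new)  [load 360/400]
  350 → roll 7 (new)  [load 350/400]
  260 → roll 8 (new)  [load 260/400]
  70 → roll 3  [load 230/400]
  370 → roll 9 (new)  [load 370/400]
9 paper rolls opened.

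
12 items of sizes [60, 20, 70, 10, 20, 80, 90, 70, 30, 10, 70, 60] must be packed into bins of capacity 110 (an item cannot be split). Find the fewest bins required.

Total = 90 + 80 + 70 + 70 + 70 + 60 + 60 + 30 + 20 + 20 + 10 + 10 = 590.
Lower bound: ⌈590/110⌉ = 6 bins.
Also, 7 items each exceed 55, and no two of those can share a bin, so at least 7 bins are needed.
A packing using 7 bins:
  bin 1: 90 + 20 = 110
  bin 2: 80 + 30 = 110
  bin 3: 70 + 20 + 10 + 10 = 110
  bin 4: 70 = 70
  bin 5: 70 = 70
  bin 6: 60 = 60
  bin 7: 60 = 60
This matches the lower bound, so 7 is optimal.

7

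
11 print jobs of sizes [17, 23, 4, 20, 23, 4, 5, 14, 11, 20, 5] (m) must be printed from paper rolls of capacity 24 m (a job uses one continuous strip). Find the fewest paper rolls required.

Total = 23 + 23 + 20 + 20 + 17 + 14 + 11 + 5 + 5 + 4 + 4 = 146 m.
Lower bound: ⌈146/24⌉ = 7 paper rolls.
A packing using 7 paper rolls:
  roll 1: 23 = 23
  roll 2: 23 = 23
  roll 3: 20 + 4 = 24
  roll 4: 20 + 4 = 24
  roll 5: 17 + 5 = 22
  roll 6: 14 + 5 = 19
  roll 7: 11 = 11
This matches the lower bound, so 7 is optimal.

7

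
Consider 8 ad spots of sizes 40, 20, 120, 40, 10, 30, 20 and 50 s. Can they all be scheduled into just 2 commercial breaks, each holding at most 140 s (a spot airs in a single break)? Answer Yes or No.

No

Total = 330 s; ⌈330/140⌉ = 3.
At least 3 commercial breaks are required, but only 2 are allowed.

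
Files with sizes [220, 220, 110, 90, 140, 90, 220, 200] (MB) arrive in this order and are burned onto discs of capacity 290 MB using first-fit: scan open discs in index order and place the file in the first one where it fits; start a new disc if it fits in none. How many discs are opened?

  220 → disc 1 (new)  [load 220/290]
  220 → disc 2 (new)  [load 220/290]
  110 → disc 3 (new)  [load 110/290]
  90 → disc 3  [load 200/290]
  140 → disc 4 (new)  [load 140/290]
  90 → disc 3  [load 290/290]
  220 → disc 5 (new)  [load 220/290]
  200 → disc 6 (new)  [load 200/290]
6 discs opened.

6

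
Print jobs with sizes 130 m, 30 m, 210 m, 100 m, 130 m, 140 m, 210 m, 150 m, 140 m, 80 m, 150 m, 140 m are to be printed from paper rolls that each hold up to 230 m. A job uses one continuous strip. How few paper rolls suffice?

9

Total = 210 + 210 + 150 + 150 + 140 + 140 + 140 + 130 + 130 + 100 + 80 + 30 = 1610 m.
Lower bound: ⌈1610/230⌉ = 7 paper rolls.
Also, 9 print jobs each exceed 115 m, and no two of those can share a roll, so at least 9 paper rolls are needed.
A packing using 9 paper rolls:
  roll 1: 210 = 210
  roll 2: 210 = 210
  roll 3: 150 + 80 = 230
  roll 4: 150 + 30 = 180
  roll 5: 140 = 140
  roll 6: 140 = 140
  roll 7: 140 = 140
  roll 8: 130 + 100 = 230
  roll 9: 130 = 130
This matches the lower bound, so 9 is optimal.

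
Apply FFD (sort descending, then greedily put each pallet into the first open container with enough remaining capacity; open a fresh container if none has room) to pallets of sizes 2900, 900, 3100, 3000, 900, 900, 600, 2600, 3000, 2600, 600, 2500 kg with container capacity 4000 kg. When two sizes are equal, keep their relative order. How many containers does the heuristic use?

Sorted descending: 3100, 3000, 3000, 2900, 2600, 2600, 2500, 900, 900, 900, 600, 600.
  3100 → container 1 (new)  [load 3100/4000]
  3000 → container 2 (new)  [load 3000/4000]
  3000 → container 3 (new)  [load 3000/4000]
  2900 → container 4 (new)  [load 2900/4000]
  2600 → container 5 (new)  [load 2600/4000]
  2600 → container 6 (new)  [load 2600/4000]
  2500 → container 7 (new)  [load 2500/4000]
  900 → container 1  [load 4000/4000]
  900 → container 2  [load 3900/4000]
  900 → container 3  [load 3900/4000]
  600 → container 4  [load 3500/4000]
  600 → container 5  [load 3200/4000]
7 containers opened.

7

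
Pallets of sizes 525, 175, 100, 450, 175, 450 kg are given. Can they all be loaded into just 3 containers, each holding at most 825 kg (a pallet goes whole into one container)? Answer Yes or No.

Yes

A valid assignment using 3 containers:
  container 1: 525 + 175 + 100 = 800
  container 2: 450 + 175 = 625
  container 3: 450 = 450
Every load is within 825 kg, so 3 containers suffice.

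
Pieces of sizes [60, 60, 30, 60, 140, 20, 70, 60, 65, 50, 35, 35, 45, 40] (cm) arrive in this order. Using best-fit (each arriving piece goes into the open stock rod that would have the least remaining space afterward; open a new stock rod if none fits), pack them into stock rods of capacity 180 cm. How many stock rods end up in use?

  60 → stock rod 1 (new)  [load 60/180]
  60 → stock rod 1  [load 120/180]
  30 → stock rod 1  [load 150/180]
  60 → stock rod 2 (new)  [load 60/180]
  140 → stock rod 3 (new)  [load 140/180]
  20 → stock rod 1  [load 170/180]
  70 → stock rod 2  [load 130/180]
  60 → stock rod 4 (new)  [load 60/180]
  65 → stock rod 4  [load 125/180]
  50 → stock rod 2  [load 180/180]
  35 → stock rod 3  [load 175/180]
  35 → stock rod 4  [load 160/180]
  45 → stock rod 5 (new)  [load 45/180]
  40 → stock rod 5  [load 85/180]
5 stock rods opened.

5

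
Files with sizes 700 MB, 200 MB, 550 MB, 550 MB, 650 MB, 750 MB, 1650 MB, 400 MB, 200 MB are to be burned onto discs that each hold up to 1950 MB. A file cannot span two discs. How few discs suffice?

Total = 1650 + 750 + 700 + 650 + 550 + 550 + 400 + 200 + 200 = 5650 MB.
Lower bound: ⌈5650/1950⌉ = 3 discs.
A packing using 3 discs:
  disc 1: 1650 + 200 = 1850
  disc 2: 750 + 700 + 400 = 1850
  disc 3: 650 + 550 + 550 + 200 = 1950
This matches the lower bound, so 3 is optimal.

3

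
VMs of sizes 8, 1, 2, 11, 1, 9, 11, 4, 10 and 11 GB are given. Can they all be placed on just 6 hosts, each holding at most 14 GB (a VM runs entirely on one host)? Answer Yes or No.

Yes

A valid assignment using 6 hosts:
  host 1: 11 + 2 + 1 = 14
  host 2: 11 + 1 = 12
  host 3: 11 = 11
  host 4: 10 + 4 = 14
  host 5: 9 = 9
  host 6: 8 = 8
Every load is within 14 GB, so 6 hosts suffice.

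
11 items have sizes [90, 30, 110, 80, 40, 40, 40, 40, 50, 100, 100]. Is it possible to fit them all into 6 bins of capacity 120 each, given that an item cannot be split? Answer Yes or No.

Total = 720; ⌈720/120⌉ = 6.
The bound of 6 does not rule out 6, but exhaustive search shows no assignment into 6 bins of capacity 120 exists — the minimum is 7.

No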